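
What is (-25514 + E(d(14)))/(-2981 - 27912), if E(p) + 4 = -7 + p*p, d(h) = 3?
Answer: 25516/30893 ≈ 0.82595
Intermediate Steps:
E(p) = -11 + p² (E(p) = -4 + (-7 + p*p) = -4 + (-7 + p²) = -11 + p²)
(-25514 + E(d(14)))/(-2981 - 27912) = (-25514 + (-11 + 3²))/(-2981 - 27912) = (-25514 + (-11 + 9))/(-30893) = (-25514 - 2)*(-1/30893) = -25516*(-1/30893) = 25516/30893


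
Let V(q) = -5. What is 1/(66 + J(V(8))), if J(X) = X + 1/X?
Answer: 5/304 ≈ 0.016447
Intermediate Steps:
1/(66 + J(V(8))) = 1/(66 + (-5 + 1/(-5))) = 1/(66 + (-5 - ⅕)) = 1/(66 - 26/5) = 1/(304/5) = 5/304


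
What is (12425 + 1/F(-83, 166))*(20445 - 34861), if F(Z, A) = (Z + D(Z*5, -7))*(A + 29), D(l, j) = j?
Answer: -1571767462792/8775 ≈ -1.7912e+8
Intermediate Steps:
F(Z, A) = (-7 + Z)*(29 + A) (F(Z, A) = (Z - 7)*(A + 29) = (-7 + Z)*(29 + A))
(12425 + 1/F(-83, 166))*(20445 - 34861) = (12425 + 1/(-203 - 7*166 + 29*(-83) + 166*(-83)))*(20445 - 34861) = (12425 + 1/(-203 - 1162 - 2407 - 13778))*(-14416) = (12425 + 1/(-17550))*(-14416) = (12425 - 1/17550)*(-14416) = (218058749/17550)*(-14416) = -1571767462792/8775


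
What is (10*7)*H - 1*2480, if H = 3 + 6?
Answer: -1850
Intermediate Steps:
H = 9
(10*7)*H - 1*2480 = (10*7)*9 - 1*2480 = 70*9 - 2480 = 630 - 2480 = -1850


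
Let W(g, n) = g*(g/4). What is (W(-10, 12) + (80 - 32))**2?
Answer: 5329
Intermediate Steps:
W(g, n) = g**2/4 (W(g, n) = g*(g*(1/4)) = g*(g/4) = g**2/4)
(W(-10, 12) + (80 - 32))**2 = ((1/4)*(-10)**2 + (80 - 32))**2 = ((1/4)*100 + 48)**2 = (25 + 48)**2 = 73**2 = 5329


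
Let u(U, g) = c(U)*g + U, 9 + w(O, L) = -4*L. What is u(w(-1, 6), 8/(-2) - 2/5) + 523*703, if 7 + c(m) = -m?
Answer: 1837608/5 ≈ 3.6752e+5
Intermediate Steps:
c(m) = -7 - m
w(O, L) = -9 - 4*L
u(U, g) = U + g*(-7 - U) (u(U, g) = (-7 - U)*g + U = g*(-7 - U) + U = U + g*(-7 - U))
u(w(-1, 6), 8/(-2) - 2/5) + 523*703 = ((-9 - 4*6) - (8/(-2) - 2/5)*(7 + (-9 - 4*6))) + 523*703 = ((-9 - 24) - (8*(-½) - 2*⅕)*(7 + (-9 - 24))) + 367669 = (-33 - (-4 - ⅖)*(7 - 33)) + 367669 = (-33 - 1*(-22/5)*(-26)) + 367669 = (-33 - 572/5) + 367669 = -737/5 + 367669 = 1837608/5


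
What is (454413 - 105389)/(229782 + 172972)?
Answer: 174512/201377 ≈ 0.86659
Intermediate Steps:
(454413 - 105389)/(229782 + 172972) = 349024/402754 = 349024*(1/402754) = 174512/201377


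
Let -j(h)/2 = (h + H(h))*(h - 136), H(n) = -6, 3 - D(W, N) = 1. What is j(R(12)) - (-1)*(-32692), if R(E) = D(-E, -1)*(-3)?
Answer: -36100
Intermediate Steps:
D(W, N) = 2 (D(W, N) = 3 - 1*1 = 3 - 1 = 2)
R(E) = -6 (R(E) = 2*(-3) = -6)
j(h) = -2*(-136 + h)*(-6 + h) (j(h) = -2*(h - 6)*(h - 136) = -2*(-6 + h)*(-136 + h) = -2*(-136 + h)*(-6 + h))
j(R(12)) - (-1)*(-32692) = (-1632 - 2*(-6)**2 + 284*(-6)) - (-1)*(-32692) = (-1632 - 2*36 - 1704) - 1*32692 = (-1632 - 72 - 1704) - 32692 = -3408 - 32692 = -36100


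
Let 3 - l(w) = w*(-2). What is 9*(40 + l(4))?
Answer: 459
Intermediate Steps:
l(w) = 3 + 2*w (l(w) = 3 - w*(-2) = 3 - (-2)*w = 3 + 2*w)
9*(40 + l(4)) = 9*(40 + (3 + 2*4)) = 9*(40 + (3 + 8)) = 9*(40 + 11) = 9*51 = 459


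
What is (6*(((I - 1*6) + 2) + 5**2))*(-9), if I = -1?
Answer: -1080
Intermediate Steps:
(6*(((I - 1*6) + 2) + 5**2))*(-9) = (6*(((-1 - 1*6) + 2) + 5**2))*(-9) = (6*(((-1 - 6) + 2) + 25))*(-9) = (6*((-7 + 2) + 25))*(-9) = (6*(-5 + 25))*(-9) = (6*20)*(-9) = 120*(-9) = -1080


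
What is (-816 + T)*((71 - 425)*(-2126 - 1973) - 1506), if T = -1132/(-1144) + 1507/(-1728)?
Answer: -8117740201045/6864 ≈ -1.1827e+9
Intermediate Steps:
T = 29011/247104 (T = -1132*(-1/1144) + 1507*(-1/1728) = 283/286 - 1507/1728 = 29011/247104 ≈ 0.11740)
(-816 + T)*((71 - 425)*(-2126 - 1973) - 1506) = (-816 + 29011/247104)*((71 - 425)*(-2126 - 1973) - 1506) = -201607853*(-354*(-4099) - 1506)/247104 = -201607853*(1451046 - 1506)/247104 = -201607853/247104*1449540 = -8117740201045/6864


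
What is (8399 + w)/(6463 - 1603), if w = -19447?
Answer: -2762/1215 ≈ -2.2733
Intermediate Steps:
(8399 + w)/(6463 - 1603) = (8399 - 19447)/(6463 - 1603) = -11048/4860 = -11048*1/4860 = -2762/1215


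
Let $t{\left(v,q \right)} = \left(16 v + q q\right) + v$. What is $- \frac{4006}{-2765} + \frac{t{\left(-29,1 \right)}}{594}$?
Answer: $\frac{169864}{273735} \approx 0.62054$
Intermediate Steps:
$t{\left(v,q \right)} = q^{2} + 17 v$ ($t{\left(v,q \right)} = \left(16 v + q^{2}\right) + v = \left(q^{2} + 16 v\right) + v = q^{2} + 17 v$)
$- \frac{4006}{-2765} + \frac{t{\left(-29,1 \right)}}{594} = - \frac{4006}{-2765} + \frac{1^{2} + 17 \left(-29\right)}{594} = \left(-4006\right) \left(- \frac{1}{2765}\right) + \left(1 - 493\right) \frac{1}{594} = \frac{4006}{2765} - \frac{82}{99} = \frac{169864}{273735}$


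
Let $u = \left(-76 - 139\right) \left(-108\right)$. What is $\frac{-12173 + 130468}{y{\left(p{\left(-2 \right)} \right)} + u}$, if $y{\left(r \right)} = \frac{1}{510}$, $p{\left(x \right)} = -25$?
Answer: $\frac{60330450}{11842201} \approx 5.0945$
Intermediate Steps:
$y{\left(r \right)} = \frac{1}{510}$
$u = 23220$ ($u = \left(-215\right) \left(-108\right) = 23220$)
$\frac{-12173 + 130468}{y{\left(p{\left(-2 \right)} \right)} + u} = \frac{-12173 + 130468}{\frac{1}{510} + 23220} = \frac{118295}{\frac{11842201}{510}} = 118295 \cdot \frac{510}{11842201} = \frac{60330450}{11842201}$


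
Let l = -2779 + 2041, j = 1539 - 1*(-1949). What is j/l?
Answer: -1744/369 ≈ -4.7263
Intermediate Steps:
j = 3488 (j = 1539 + 1949 = 3488)
l = -738
j/l = 3488/(-738) = 3488*(-1/738) = -1744/369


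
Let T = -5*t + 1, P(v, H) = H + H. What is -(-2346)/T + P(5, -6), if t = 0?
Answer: 2334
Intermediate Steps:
P(v, H) = 2*H
T = 1 (T = -5*0 + 1 = 0 + 1 = 1)
-(-2346)/T + P(5, -6) = -(-2346)/1 + 2*(-6) = -(-2346) - 12 = -34*(-69) - 12 = 2346 - 12 = 2334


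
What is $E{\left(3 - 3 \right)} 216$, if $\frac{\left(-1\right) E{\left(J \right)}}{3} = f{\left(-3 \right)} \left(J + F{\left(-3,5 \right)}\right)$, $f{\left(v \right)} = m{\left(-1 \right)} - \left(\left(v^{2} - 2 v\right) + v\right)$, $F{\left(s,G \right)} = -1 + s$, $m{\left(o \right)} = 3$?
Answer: $-23328$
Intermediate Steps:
$f{\left(v \right)} = 3 + v - v^{2}$ ($f{\left(v \right)} = 3 - \left(\left(v^{2} - 2 v\right) + v\right) = 3 - \left(v^{2} - v\right) = 3 + v - v^{2}$)
$E{\left(J \right)} = -108 + 27 J$ ($E{\left(J \right)} = - 3 \left(3 - 3 - \left(-3\right)^{2}\right) \left(J - 4\right) = - 3 \left(3 - 3 - 9\right) \left(J - 4\right) = - 3 \left(3 - 3 - 9\right) \left(-4 + J\right) = - 3 \left(- 9 \left(-4 + J\right)\right) = - 3 \left(36 - 9 J\right) = -108 + 27 J$)
$E{\left(3 - 3 \right)} 216 = \left(-108 + 27 \left(3 - 3\right)\right) 216 = \left(-108 + 27 \cdot 0\right) 216 = \left(-108 + 0\right) 216 = \left(-108\right) 216 = -23328$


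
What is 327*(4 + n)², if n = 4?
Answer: 20928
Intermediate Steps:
327*(4 + n)² = 327*(4 + 4)² = 327*8² = 327*64 = 20928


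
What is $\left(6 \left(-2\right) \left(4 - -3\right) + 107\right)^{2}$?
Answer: $529$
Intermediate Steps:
$\left(6 \left(-2\right) \left(4 - -3\right) + 107\right)^{2} = \left(- 12 \left(4 + 3\right) + 107\right)^{2} = \left(\left(-12\right) 7 + 107\right)^{2} = \left(-84 + 107\right)^{2} = 23^{2} = 529$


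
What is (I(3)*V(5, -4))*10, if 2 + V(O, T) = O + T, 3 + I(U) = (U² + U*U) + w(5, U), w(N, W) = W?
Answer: -180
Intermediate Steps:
I(U) = -3 + U + 2*U² (I(U) = -3 + ((U² + U*U) + U) = -3 + ((U² + U²) + U) = -3 + (2*U² + U) = -3 + (U + 2*U²) = -3 + U + 2*U²)
V(O, T) = -2 + O + T (V(O, T) = -2 + (O + T) = -2 + O + T)
(I(3)*V(5, -4))*10 = ((-3 + 3 + 2*3²)*(-2 + 5 - 4))*10 = ((-3 + 3 + 2*9)*(-1))*10 = ((-3 + 3 + 18)*(-1))*10 = (18*(-1))*10 = -18*10 = -180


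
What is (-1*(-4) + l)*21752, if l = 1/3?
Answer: 282776/3 ≈ 94259.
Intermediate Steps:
l = ⅓ ≈ 0.33333
(-1*(-4) + l)*21752 = (-1*(-4) + ⅓)*21752 = (4 + ⅓)*21752 = (13/3)*21752 = 282776/3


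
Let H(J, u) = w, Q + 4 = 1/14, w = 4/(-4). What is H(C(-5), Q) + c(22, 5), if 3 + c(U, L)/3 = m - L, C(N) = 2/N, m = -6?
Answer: -43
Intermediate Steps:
c(U, L) = -27 - 3*L (c(U, L) = -9 + 3*(-6 - L) = -9 + (-18 - 3*L) = -27 - 3*L)
w = -1 (w = 4*(-1/4) = -1)
Q = -55/14 (Q = -4 + 1/14 = -55/14 ≈ -3.9286)
H(J, u) = -1
H(C(-5), Q) + c(22, 5) = -1 + (-27 - 3*5) = -1 + (-27 - 15) = -1 - 42 = -43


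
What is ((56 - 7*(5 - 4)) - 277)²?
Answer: 51984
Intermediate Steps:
((56 - 7*(5 - 4)) - 277)² = ((56 - 7) - 277)² = (49 - 277)² = (-228)² = 51984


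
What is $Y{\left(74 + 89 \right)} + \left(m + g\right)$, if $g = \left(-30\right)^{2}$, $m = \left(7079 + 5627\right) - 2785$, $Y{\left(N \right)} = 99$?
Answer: $10920$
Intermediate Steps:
$m = 9921$ ($m = 12706 - 2785 = 9921$)
$g = 900$
$Y{\left(74 + 89 \right)} + \left(m + g\right) = 99 + \left(9921 + 900\right) = 99 + 10821 = 10920$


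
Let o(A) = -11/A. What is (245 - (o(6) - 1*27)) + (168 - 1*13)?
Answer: 2573/6 ≈ 428.83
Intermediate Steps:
(245 - (o(6) - 1*27)) + (168 - 1*13) = (245 - (-11/6 - 1*27)) + (168 - 1*13) = (245 - (-11*⅙ - 27)) + (168 - 13) = (245 - (-11/6 - 27)) + 155 = (245 - 1*(-173/6)) + 155 = (245 + 173/6) + 155 = 1643/6 + 155 = 2573/6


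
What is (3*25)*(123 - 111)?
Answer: 900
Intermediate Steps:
(3*25)*(123 - 111) = 75*12 = 900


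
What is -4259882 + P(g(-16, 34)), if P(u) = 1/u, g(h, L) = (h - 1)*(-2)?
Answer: -144835987/34 ≈ -4.2599e+6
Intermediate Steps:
g(h, L) = 2 - 2*h (g(h, L) = (-1 + h)*(-2) = 2 - 2*h)
-4259882 + P(g(-16, 34)) = -4259882 + 1/(2 - 2*(-16)) = -4259882 + 1/(2 + 32) = -4259882 + 1/34 = -144835987/34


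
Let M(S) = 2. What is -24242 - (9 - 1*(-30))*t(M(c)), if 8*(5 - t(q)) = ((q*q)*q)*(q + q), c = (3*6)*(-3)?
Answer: -24281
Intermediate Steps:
c = -54 (c = 18*(-3) = -54)
t(q) = 5 - q⁴/4 (t(q) = 5 - (q*q)*q*(q + q)/8 = 5 - q²*q*2*q/8 = 5 - q³*2*q/8 = 5 - q⁴/4)
-24242 - (9 - 1*(-30))*t(M(c)) = -24242 - (9 - 1*(-30))*(5 - ¼*2⁴) = -24242 - (9 + 30)*(5 - ¼*16) = -24242 - 39*(5 - 4) = -24242 - 39 = -24281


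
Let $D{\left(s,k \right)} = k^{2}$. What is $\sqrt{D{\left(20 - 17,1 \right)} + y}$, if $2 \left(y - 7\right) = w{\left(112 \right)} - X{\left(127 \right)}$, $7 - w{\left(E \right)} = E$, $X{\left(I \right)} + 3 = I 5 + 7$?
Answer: $2 i \sqrt{91} \approx 19.079 i$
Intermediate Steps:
$X{\left(I \right)} = 4 + 5 I$ ($X{\left(I \right)} = -3 + \left(I 5 + 7\right) = -3 + \left(5 I + 7\right) = -3 + \left(7 + 5 I\right) = 4 + 5 I$)
$w{\left(E \right)} = 7 - E$
$y = -365$ ($y = 7 + \frac{\left(7 - 112\right) - \left(4 + 5 \cdot 127\right)}{2} = 7 + \frac{\left(7 - 112\right) - \left(4 + 635\right)}{2} = 7 + \frac{-105 - 639}{2} = 7 + \frac{1}{2} \left(-744\right) = 7 - 372 = -365$)
$\sqrt{D{\left(20 - 17,1 \right)} + y} = \sqrt{1^{2} - 365} = \sqrt{1 - 365} = \sqrt{-364} = 2 i \sqrt{91}$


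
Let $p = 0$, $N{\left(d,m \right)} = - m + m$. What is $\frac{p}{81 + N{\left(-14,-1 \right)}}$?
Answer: $0$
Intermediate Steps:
$N{\left(d,m \right)} = 0$
$\frac{p}{81 + N{\left(-14,-1 \right)}} = \frac{0}{81 + 0} = \frac{0}{81} = 0 \cdot \frac{1}{81} = 0$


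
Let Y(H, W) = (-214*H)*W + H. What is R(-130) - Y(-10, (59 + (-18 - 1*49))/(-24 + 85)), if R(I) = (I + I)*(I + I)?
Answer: 4141330/61 ≈ 67891.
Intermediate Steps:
Y(H, W) = H - 214*H*W (Y(H, W) = -214*H*W + H = H - 214*H*W)
R(I) = 4*I² (R(I) = (2*I)*(2*I) = 4*I²)
R(-130) - Y(-10, (59 + (-18 - 1*49))/(-24 + 85)) = 4*(-130)² - (-10)*(1 - 214*(59 + (-18 - 1*49))/(-24 + 85)) = 4*16900 - (-10)*(1 - 214*(59 + (-18 - 49))/61) = 67600 - (-10)*(1 - 214*(59 - 67)/61) = 67600 - (-10)*(1 - (-1712)/61) = 67600 - (-10)*(1 - 214*(-8/61)) = 67600 - (-10)*(1 + 1712/61) = 67600 - (-10)*1773/61 = 67600 - 1*(-17730/61) = 67600 + 17730/61 = 4141330/61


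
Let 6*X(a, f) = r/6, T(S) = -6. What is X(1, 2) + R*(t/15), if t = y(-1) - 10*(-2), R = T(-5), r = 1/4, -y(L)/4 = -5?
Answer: -2303/144 ≈ -15.993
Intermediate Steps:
y(L) = 20 (y(L) = -4*(-5) = 20)
r = ¼ ≈ 0.25000
X(a, f) = 1/144 (X(a, f) = ((¼)/6)/6 = ((¼)*(⅙))/6 = (⅙)*(1/24) = 1/144)
R = -6
t = 40 (t = 20 - 10*(-2) = 20 - 1*(-20) = 20 + 20 = 40)
X(1, 2) + R*(t/15) = 1/144 - 240/15 = 1/144 - 6*8/3 = 1/144 - 16 = -2303/144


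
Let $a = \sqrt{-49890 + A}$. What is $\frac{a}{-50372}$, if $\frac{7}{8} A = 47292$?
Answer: $- \frac{3 \sqrt{462}}{50372} \approx -0.0012801$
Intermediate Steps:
$A = 54048$ ($A = \frac{8}{7} \cdot 47292 = 54048$)
$a = 3 \sqrt{462}$ ($a = \sqrt{-49890 + 54048} = \sqrt{4158} = 3 \sqrt{462} \approx 64.483$)
$\frac{a}{-50372} = \frac{3 \sqrt{462}}{-50372} = 3 \sqrt{462} \left(- \frac{1}{50372}\right) = - \frac{3 \sqrt{462}}{50372}$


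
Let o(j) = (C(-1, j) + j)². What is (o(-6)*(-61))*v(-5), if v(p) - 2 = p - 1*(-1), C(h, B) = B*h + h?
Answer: 122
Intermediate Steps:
C(h, B) = h + B*h
v(p) = 3 + p (v(p) = 2 + (p - 1*(-1)) = 2 + (p + 1) = 2 + (1 + p) = 3 + p)
o(j) = 1 (o(j) = (-(1 + j) + j)² = ((-1 - j) + j)² = (-1)² = 1)
(o(-6)*(-61))*v(-5) = (1*(-61))*(3 - 5) = -61*(-2) = 122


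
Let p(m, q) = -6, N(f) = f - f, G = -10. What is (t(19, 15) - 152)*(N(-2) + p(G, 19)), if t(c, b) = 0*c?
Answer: 912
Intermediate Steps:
N(f) = 0
t(c, b) = 0
(t(19, 15) - 152)*(N(-2) + p(G, 19)) = (0 - 152)*(0 - 6) = -152*(-6) = 912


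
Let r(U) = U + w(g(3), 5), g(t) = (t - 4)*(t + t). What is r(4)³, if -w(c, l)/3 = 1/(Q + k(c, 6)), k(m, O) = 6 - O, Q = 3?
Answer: 27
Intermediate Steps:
g(t) = 2*t*(-4 + t) (g(t) = (-4 + t)*(2*t) = 2*t*(-4 + t))
w(c, l) = -1 (w(c, l) = -3/(3 + (6 - 1*6)) = -3/(3 + (6 - 6)) = -3/(3 + 0) = -3/3 = -3*⅓ = -1)
r(U) = -1 + U (r(U) = U - 1 = -1 + U)
r(4)³ = (-1 + 4)³ = 3³ = 27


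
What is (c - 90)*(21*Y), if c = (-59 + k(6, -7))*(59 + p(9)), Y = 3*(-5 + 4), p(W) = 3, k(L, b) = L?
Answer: 212688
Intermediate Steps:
Y = -3 (Y = 3*(-1) = -3)
c = -3286 (c = (-59 + 6)*(59 + 3) = -53*62 = -3286)
(c - 90)*(21*Y) = (-3286 - 90)*(21*(-3)) = -3376*(-63) = 212688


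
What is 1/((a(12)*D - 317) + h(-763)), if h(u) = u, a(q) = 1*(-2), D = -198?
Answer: -1/684 ≈ -0.0014620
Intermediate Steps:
a(q) = -2
1/((a(12)*D - 317) + h(-763)) = 1/((-2*(-198) - 317) - 763) = 1/((396 - 317) - 763) = 1/(79 - 763) = 1/(-684) = -1/684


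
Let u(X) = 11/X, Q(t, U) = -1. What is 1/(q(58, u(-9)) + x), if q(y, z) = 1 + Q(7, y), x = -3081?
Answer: -1/3081 ≈ -0.00032457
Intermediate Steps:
q(y, z) = 0 (q(y, z) = 1 - 1 = 0)
1/(q(58, u(-9)) + x) = 1/(0 - 3081) = 1/(-3081) = -1/3081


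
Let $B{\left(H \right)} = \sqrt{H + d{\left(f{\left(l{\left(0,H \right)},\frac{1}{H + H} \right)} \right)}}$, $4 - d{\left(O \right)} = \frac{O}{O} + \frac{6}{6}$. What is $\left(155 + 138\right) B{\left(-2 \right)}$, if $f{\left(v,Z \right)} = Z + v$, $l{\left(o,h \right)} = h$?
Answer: $0$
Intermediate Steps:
$d{\left(O \right)} = 2$ ($d{\left(O \right)} = 4 - \left(\frac{O}{O} + \frac{6}{6}\right) = 4 - \left(1 + 6 \cdot \frac{1}{6}\right) = 4 - \left(1 + 1\right) = 4 - 2 = 2$)
$B{\left(H \right)} = \sqrt{2 + H}$ ($B{\left(H \right)} = \sqrt{H + 2} = \sqrt{2 + H}$)
$\left(155 + 138\right) B{\left(-2 \right)} = \left(155 + 138\right) \sqrt{2 - 2} = 293 \sqrt{0} = 293 \cdot 0 = 0$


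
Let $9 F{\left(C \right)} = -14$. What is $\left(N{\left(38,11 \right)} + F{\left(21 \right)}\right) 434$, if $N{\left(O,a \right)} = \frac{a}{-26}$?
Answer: $- \frac{100471}{117} \approx -858.73$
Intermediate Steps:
$N{\left(O,a \right)} = - \frac{a}{26}$ ($N{\left(O,a \right)} = a \left(- \frac{1}{26}\right) = - \frac{a}{26}$)
$F{\left(C \right)} = - \frac{14}{9}$ ($F{\left(C \right)} = \frac{1}{9} \left(-14\right) = - \frac{14}{9}$)
$\left(N{\left(38,11 \right)} + F{\left(21 \right)}\right) 434 = \left(\left(- \frac{1}{26}\right) 11 - \frac{14}{9}\right) 434 = \left(- \frac{11}{26} - \frac{14}{9}\right) 434 = \left(- \frac{463}{234}\right) 434 = - \frac{100471}{117}$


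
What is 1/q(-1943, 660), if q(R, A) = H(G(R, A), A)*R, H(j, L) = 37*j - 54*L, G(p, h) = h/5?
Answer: 1/59758908 ≈ 1.6734e-8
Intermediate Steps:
G(p, h) = h/5 (G(p, h) = h*(1/5) = h/5)
H(j, L) = -54*L + 37*j
q(R, A) = -233*A*R/5 (q(R, A) = (-54*A + 37*(A/5))*R = (-54*A + 37*A/5)*R = (-233*A/5)*R = -233*A*R/5)
1/q(-1943, 660) = 1/(-233/5*660*(-1943)) = 1/59758908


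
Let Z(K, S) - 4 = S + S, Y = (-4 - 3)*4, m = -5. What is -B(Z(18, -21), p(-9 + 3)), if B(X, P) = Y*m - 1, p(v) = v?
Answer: -139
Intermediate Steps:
Y = -28 (Y = -7*4 = -28)
Z(K, S) = 4 + 2*S (Z(K, S) = 4 + (S + S) = 4 + 2*S)
B(X, P) = 139 (B(X, P) = -28*(-5) - 1 = 140 - 1 = 139)
-B(Z(18, -21), p(-9 + 3)) = -1*139 = -139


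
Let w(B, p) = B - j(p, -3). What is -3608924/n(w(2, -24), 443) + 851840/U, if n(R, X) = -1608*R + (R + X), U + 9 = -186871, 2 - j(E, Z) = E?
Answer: -1105729449/11391212 ≈ -97.069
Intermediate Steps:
j(E, Z) = 2 - E
U = -186880 (U = -9 - 186871 = -186880)
w(B, p) = -2 + B + p (w(B, p) = B - (2 - p) = B + (-2 + p) = -2 + B + p)
n(R, X) = X - 1607*R
-3608924/n(w(2, -24), 443) + 851840/U = -3608924/(443 - 1607*(-2 + 2 - 24)) + 851840/(-186880) = -3608924/(443 - 1607*(-24)) + 851840*(-1/186880) = -3608924/(443 + 38568) - 1331/292 = -3608924/39011 - 1331/292 = -1105729449/11391212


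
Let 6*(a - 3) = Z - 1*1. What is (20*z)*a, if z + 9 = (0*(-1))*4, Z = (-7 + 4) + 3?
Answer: -510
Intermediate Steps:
Z = 0 (Z = -3 + 3 = 0)
z = -9 (z = -9 + (0*(-1))*4 = -9 + 0*4 = -9 + 0 = -9)
a = 17/6 (a = 3 + (0 - 1*1)/6 = 3 + (0 - 1)/6 = 3 + (⅙)*(-1) = 3 - ⅙ = 17/6 ≈ 2.8333)
(20*z)*a = (20*(-9))*(17/6) = -180*17/6 = -510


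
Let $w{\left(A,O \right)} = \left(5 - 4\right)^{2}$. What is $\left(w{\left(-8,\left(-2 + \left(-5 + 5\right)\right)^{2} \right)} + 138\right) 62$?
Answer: $8618$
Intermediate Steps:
$w{\left(A,O \right)} = 1$ ($w{\left(A,O \right)} = 1^{2} = 1$)
$\left(w{\left(-8,\left(-2 + \left(-5 + 5\right)\right)^{2} \right)} + 138\right) 62 = \left(1 + 138\right) 62 = 139 \cdot 62 = 8618$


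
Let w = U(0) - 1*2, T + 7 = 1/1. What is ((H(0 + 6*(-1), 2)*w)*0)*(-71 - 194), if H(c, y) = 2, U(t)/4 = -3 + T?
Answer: 0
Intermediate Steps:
T = -6 (T = -7 + 1/1 = -7 + 1 = -6)
U(t) = -36 (U(t) = 4*(-3 - 6) = 4*(-9) = -36)
w = -38 (w = -36 - 1*2 = -36 - 2 = -38)
((H(0 + 6*(-1), 2)*w)*0)*(-71 - 194) = ((2*(-38))*0)*(-71 - 194) = -76*0*(-265) = 0*(-265) = 0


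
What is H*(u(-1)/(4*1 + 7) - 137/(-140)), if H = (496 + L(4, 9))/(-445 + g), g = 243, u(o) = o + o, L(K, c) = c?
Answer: -1227/616 ≈ -1.9919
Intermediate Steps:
u(o) = 2*o
H = -5/2 (H = (496 + 9)/(-445 + 243) = 505/(-202) = 505*(-1/202) = -5/2 ≈ -2.5000)
H*(u(-1)/(4*1 + 7) - 137/(-140)) = -5*((2*(-1))/(4*1 + 7) - 137/(-140))/2 = -5*(-2/(4 + 7) - 137*(-1/140))/2 = -5*(-2/11 + 137/140)/2 = -5/2*1227/1540 = -1227/616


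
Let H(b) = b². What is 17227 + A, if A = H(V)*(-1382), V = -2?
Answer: 11699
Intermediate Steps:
A = -5528 (A = (-2)²*(-1382) = 4*(-1382) = -5528)
17227 + A = 17227 - 5528 = 11699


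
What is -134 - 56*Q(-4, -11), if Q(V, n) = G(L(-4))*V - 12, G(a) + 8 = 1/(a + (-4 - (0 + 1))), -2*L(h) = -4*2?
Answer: -1478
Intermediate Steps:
L(h) = 4 (L(h) = -(-2)*2 = -1/2*(-8) = 4)
G(a) = -8 + 1/(-5 + a) (G(a) = -8 + 1/(a + (-4 - (0 + 1))) = -8 + 1/(a + (-4 - 1*1)) = -8 + 1/(a + (-4 - 1)) = -8 + 1/(a - 5) = -8 + 1/(-5 + a))
Q(V, n) = -12 - 9*V (Q(V, n) = ((41 - 8*4)/(-5 + 4))*V - 12 = ((41 - 32)/(-1))*V - 12 = (-1*9)*V - 12 = -9*V - 12 = -12 - 9*V)
-134 - 56*Q(-4, -11) = -134 - 56*(-12 - 9*(-4)) = -134 - 56*(-12 + 36) = -134 - 56*24 = -134 - 1344 = -1478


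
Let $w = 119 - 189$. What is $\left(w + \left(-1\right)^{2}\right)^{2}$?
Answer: $4761$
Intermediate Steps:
$w = -70$
$\left(w + \left(-1\right)^{2}\right)^{2} = \left(-70 + \left(-1\right)^{2}\right)^{2} = \left(-70 + 1\right)^{2} = \left(-69\right)^{2} = 4761$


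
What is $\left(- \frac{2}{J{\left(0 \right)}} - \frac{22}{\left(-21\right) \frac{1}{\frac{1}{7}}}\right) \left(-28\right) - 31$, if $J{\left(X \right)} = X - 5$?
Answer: $- \frac{4871}{105} \approx -46.391$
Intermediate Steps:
$J{\left(X \right)} = -5 + X$
$\left(- \frac{2}{J{\left(0 \right)}} - \frac{22}{\left(-21\right) \frac{1}{\frac{1}{7}}}\right) \left(-28\right) - 31 = \left(- \frac{2}{-5 + 0} - \frac{22}{\left(-21\right) \frac{1}{\frac{1}{7}}}\right) \left(-28\right) - 31 = \left(- \frac{2}{-5} - \frac{22}{\left(-21\right) \frac{1}{\frac{1}{7}}}\right) \left(-28\right) - 31 = \left(\left(-2\right) \left(- \frac{1}{5}\right) - \frac{22}{\left(-21\right) 7}\right) \left(-28\right) - 31 = \left(\frac{2}{5} - \frac{22}{-147}\right) \left(-28\right) - 31 = \left(\frac{2}{5} - - \frac{22}{147}\right) \left(-28\right) - 31 = \left(\frac{2}{5} + \frac{22}{147}\right) \left(-28\right) - 31 = \frac{404}{735} \left(-28\right) - 31 = - \frac{1616}{105} - 31 = - \frac{4871}{105}$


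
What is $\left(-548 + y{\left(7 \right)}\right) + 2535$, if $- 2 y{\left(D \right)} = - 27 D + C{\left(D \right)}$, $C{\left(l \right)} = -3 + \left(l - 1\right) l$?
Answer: $2062$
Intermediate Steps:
$C{\left(l \right)} = -3 + l \left(-1 + l\right)$ ($C{\left(l \right)} = -3 + \left(-1 + l\right) l = -3 + l \left(-1 + l\right)$)
$y{\left(D \right)} = \frac{3}{2} + 14 D - \frac{D^{2}}{2}$ ($y{\left(D \right)} = - \frac{- 27 D - \left(3 + D - D^{2}\right)}{2} = - \frac{-3 + D^{2} - 28 D}{2} = \frac{3}{2} + 14 D - \frac{D^{2}}{2}$)
$\left(-548 + y{\left(7 \right)}\right) + 2535 = \left(-548 + \left(\frac{3}{2} + 14 \cdot 7 - \frac{7^{2}}{2}\right)\right) + 2535 = \left(-548 + \left(\frac{3}{2} + 98 - \frac{49}{2}\right)\right) + 2535 = \left(-548 + 75\right) + 2535 = -473 + 2535 = 2062$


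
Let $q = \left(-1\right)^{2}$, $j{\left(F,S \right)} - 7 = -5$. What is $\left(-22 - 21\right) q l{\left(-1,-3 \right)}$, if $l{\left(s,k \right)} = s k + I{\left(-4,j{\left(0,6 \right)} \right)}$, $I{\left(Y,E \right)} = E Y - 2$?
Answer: $301$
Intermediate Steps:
$j{\left(F,S \right)} = 2$ ($j{\left(F,S \right)} = 7 - 5 = 2$)
$I{\left(Y,E \right)} = -2 + E Y$
$l{\left(s,k \right)} = -10 + k s$ ($l{\left(s,k \right)} = s k + \left(-2 + 2 \left(-4\right)\right) = k s - 10 = -10 + k s$)
$q = 1$
$\left(-22 - 21\right) q l{\left(-1,-3 \right)} = \left(-22 - 21\right) 1 \left(-10 - -3\right) = \left(-22 - 21\right) 1 \left(-10 + 3\right) = \left(-43\right) 1 \left(-7\right) = \left(-43\right) \left(-7\right) = 301$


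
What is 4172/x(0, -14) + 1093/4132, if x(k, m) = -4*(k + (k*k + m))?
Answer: 308927/4132 ≈ 74.765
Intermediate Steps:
x(k, m) = -4*k - 4*m - 4*k² (x(k, m) = -4*(k + (k² + m)) = -4*(k + (m + k²)) = -4*(k + m + k²) = -4*k - 4*m - 4*k²)
4172/x(0, -14) + 1093/4132 = 4172/(-4*0 - 4*(-14) - 4*0²) + 1093/4132 = 4172/(0 + 56 - 4*0) + 1093*(1/4132) = 4172/(0 + 56 + 0) + 1093/4132 = 4172/56 + 1093/4132 = 4172*(1/56) + 1093/4132 = 149/2 + 1093/4132 = 308927/4132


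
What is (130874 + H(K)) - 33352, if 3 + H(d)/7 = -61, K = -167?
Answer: 97074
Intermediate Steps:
H(d) = -448 (H(d) = -21 + 7*(-61) = -21 - 427 = -448)
(130874 + H(K)) - 33352 = (130874 - 448) - 33352 = 130426 - 33352 = 97074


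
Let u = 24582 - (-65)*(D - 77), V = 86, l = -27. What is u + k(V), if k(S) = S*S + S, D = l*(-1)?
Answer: 28814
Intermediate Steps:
D = 27 (D = -27*(-1) = 27)
k(S) = S + S**2 (k(S) = S**2 + S = S + S**2)
u = 21332 (u = 24582 - (-65)*(27 - 77) = 24582 - (-65)*(-50) = 24582 - 1*3250 = 24582 - 3250 = 21332)
u + k(V) = 21332 + 86*(1 + 86) = 21332 + 86*87 = 21332 + 7482 = 28814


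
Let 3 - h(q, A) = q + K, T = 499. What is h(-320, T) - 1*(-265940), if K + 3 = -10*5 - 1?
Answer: 266317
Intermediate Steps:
K = -54 (K = -3 + (-10*5 - 1) = -3 + (-50 - 1) = -3 - 51 = -54)
h(q, A) = 57 - q (h(q, A) = 3 - (q - 54) = 3 - (-54 + q) = 3 + (54 - q) = 57 - q)
h(-320, T) - 1*(-265940) = (57 - 1*(-320)) - 1*(-265940) = (57 + 320) + 265940 = 377 + 265940 = 266317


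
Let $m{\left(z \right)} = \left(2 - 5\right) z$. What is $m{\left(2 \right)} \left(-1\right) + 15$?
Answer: $21$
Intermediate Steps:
$m{\left(z \right)} = - 3 z$
$m{\left(2 \right)} \left(-1\right) + 15 = \left(-3\right) 2 \left(-1\right) + 15 = \left(-6\right) \left(-1\right) + 15 = 6 + 15 = 21$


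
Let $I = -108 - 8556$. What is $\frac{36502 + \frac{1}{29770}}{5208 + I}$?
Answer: $- \frac{1086664541}{102885120} \approx -10.562$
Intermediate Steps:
$I = -8664$ ($I = -108 - 8556 = -8664$)
$\frac{36502 + \frac{1}{29770}}{5208 + I} = \frac{36502 + \frac{1}{29770}}{5208 - 8664} = \frac{36502 + \frac{1}{29770}}{-3456} = \frac{1086664541}{29770} \left(- \frac{1}{3456}\right) = - \frac{1086664541}{102885120}$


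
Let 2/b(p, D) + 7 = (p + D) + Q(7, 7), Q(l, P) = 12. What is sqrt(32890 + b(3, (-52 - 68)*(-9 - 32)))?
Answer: sqrt(12480307994)/616 ≈ 181.36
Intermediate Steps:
b(p, D) = 2/(5 + D + p) (b(p, D) = 2/(-7 + ((p + D) + 12)) = 2/(-7 + ((D + p) + 12)) = 2/(-7 + (12 + D + p)) = 2/(5 + D + p))
sqrt(32890 + b(3, (-52 - 68)*(-9 - 32))) = sqrt(32890 + 2/(5 + (-52 - 68)*(-9 - 32) + 3)) = sqrt(32890 + 2/(5 - 120*(-41) + 3)) = sqrt(32890 + 2/(5 + 4920 + 3)) = sqrt(32890 + 2/4928) = sqrt(32890 + 2*(1/4928)) = sqrt(32890 + 1/2464) = sqrt(81040961/2464) = sqrt(12480307994)/616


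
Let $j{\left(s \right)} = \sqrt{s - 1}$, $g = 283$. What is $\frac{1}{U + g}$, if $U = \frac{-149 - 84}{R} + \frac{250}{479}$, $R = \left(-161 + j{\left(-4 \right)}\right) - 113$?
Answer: $\frac{979756724623}{278615603826374} - \frac{53459753 i \sqrt{5}}{1393078019131870} \approx 0.0035165 - 8.581 \cdot 10^{-8} i$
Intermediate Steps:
$j{\left(s \right)} = \sqrt{-1 + s}$
$R = -274 + i \sqrt{5}$ ($R = \left(-161 + \sqrt{-1 - 4}\right) - 113 = \left(-161 + \sqrt{-5}\right) - 113 = \left(-161 + i \sqrt{5}\right) - 113 = -274 + i \sqrt{5} \approx -274.0 + 2.2361 i$)
$U = \frac{250}{479} - \frac{233}{-274 + i \sqrt{5}}$ ($U = \frac{-149 - 84}{-274 + i \sqrt{5}} + \frac{250}{479} = - \frac{233}{-274 + i \sqrt{5}} + 250 \cdot \frac{1}{479} = - \frac{233}{-274 + i \sqrt{5}} + \frac{250}{479} = \frac{250}{479} - \frac{233}{-274 + i \sqrt{5}} \approx 1.3722 + 0.0069392 i$)
$\frac{1}{U + g} = \frac{1}{\left(\frac{49350568}{35963799} + \frac{233 i \sqrt{5}}{75081}\right) + 283} = \frac{1}{\frac{10227105685}{35963799} + \frac{233 i \sqrt{5}}{75081}}$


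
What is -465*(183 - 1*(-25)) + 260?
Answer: -96460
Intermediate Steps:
-465*(183 - 1*(-25)) + 260 = -465*(183 + 25) + 260 = -465*208 + 260 = -96720 + 260 = -96460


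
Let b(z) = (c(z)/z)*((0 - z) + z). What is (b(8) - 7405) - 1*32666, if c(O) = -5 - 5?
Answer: -40071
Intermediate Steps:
c(O) = -10
b(z) = 0 (b(z) = (-10/z)*((0 - z) + z) = (-10/z)*(-z + z) = -10/z*0 = 0)
(b(8) - 7405) - 1*32666 = (0 - 7405) - 1*32666 = -7405 - 32666 = -40071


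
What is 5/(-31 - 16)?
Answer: -5/47 ≈ -0.10638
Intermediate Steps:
5/(-31 - 16) = 5/(-47) = -1/47*5 = -5/47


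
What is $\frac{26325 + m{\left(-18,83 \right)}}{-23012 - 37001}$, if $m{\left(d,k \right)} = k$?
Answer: $- \frac{26408}{60013} \approx -0.44004$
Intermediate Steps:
$\frac{26325 + m{\left(-18,83 \right)}}{-23012 - 37001} = \frac{26325 + 83}{-23012 - 37001} = \frac{26408}{-23012 - 37001} = \frac{26408}{-60013} = 26408 \left(- \frac{1}{60013}\right) = - \frac{26408}{60013}$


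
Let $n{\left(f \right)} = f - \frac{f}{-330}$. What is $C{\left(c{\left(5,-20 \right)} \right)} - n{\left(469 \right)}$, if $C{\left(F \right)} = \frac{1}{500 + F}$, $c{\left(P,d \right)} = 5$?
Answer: $- \frac{15679073}{33330} \approx -470.42$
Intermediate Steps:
$n{\left(f \right)} = \frac{331 f}{330}$ ($n{\left(f \right)} = f - f \left(- \frac{1}{330}\right) = f - - \frac{f}{330} = f + \frac{f}{330} = \frac{331 f}{330}$)
$C{\left(c{\left(5,-20 \right)} \right)} - n{\left(469 \right)} = \frac{1}{500 + 5} - \frac{331}{330} \cdot 469 = \frac{1}{505} - \frac{155239}{330} = - \frac{15679073}{33330}$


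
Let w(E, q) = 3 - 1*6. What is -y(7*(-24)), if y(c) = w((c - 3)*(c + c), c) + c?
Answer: 171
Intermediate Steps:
w(E, q) = -3 (w(E, q) = 3 - 6 = -3)
y(c) = -3 + c
-y(7*(-24)) = -(-3 + 7*(-24)) = -(-3 - 168) = -1*(-171) = 171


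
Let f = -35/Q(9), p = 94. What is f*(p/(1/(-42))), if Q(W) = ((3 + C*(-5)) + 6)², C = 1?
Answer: 34545/4 ≈ 8636.3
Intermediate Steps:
Q(W) = 16 (Q(W) = ((3 + 1*(-5)) + 6)² = ((3 - 5) + 6)² = (-2 + 6)² = 4² = 16)
f = -35/16 ≈ -2.1875
f*(p/(1/(-42))) = -1645/(8*(1/(-42))) = -1645/(8*(-1/42)) = -1645*(-42)/8 = -35/16*(-3948) = 34545/4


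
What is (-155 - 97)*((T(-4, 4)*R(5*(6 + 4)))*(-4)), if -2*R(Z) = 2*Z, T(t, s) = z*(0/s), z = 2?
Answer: 0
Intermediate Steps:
T(t, s) = 0 (T(t, s) = 2*(0/s) = 2*0 = 0)
R(Z) = -Z
(-155 - 97)*((T(-4, 4)*R(5*(6 + 4)))*(-4)) = (-155 - 97)*((0*(-5*(6 + 4)))*(-4)) = -252*0*(-5*10)*(-4) = -252*0*(-1*50)*(-4) = -252*0*(-50)*(-4) = -0*(-4) = -252*0 = 0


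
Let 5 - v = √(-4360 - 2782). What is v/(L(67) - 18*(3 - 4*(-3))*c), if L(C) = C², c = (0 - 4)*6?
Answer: 5/10969 - I*√7142/10969 ≈ 0.00045583 - 0.0077045*I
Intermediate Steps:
c = -24 (c = -4*6 = -24)
v = 5 - I*√7142 (v = 5 - √(-4360 - 2782) = 5 - √(-7142) = 5 - I*√7142 ≈ 5.0 - 84.51*I)
v/(L(67) - 18*(3 - 4*(-3))*c) = (5 - I*√7142)/(67² - 18*(3 - 4*(-3))*(-24)) = (5 - I*√7142)/(4489 - 18*(3 + 12)*(-24)) = (5 - I*√7142)/(4489 - 18*15*(-24)) = (5 - I*√7142)/(4489 - 270*(-24)) = (5 - I*√7142)/(4489 - 1*(-6480)) = (5 - I*√7142)/(4489 + 6480) = (5 - I*√7142)/10969 = (5 - I*√7142)*(1/10969) = 5/10969 - I*√7142/10969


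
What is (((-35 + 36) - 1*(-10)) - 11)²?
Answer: 0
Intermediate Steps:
(((-35 + 36) - 1*(-10)) - 11)² = ((1 + 10) - 11)² = (11 - 11)² = 0² = 0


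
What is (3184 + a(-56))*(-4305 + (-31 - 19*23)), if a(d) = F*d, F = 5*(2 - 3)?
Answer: -16533672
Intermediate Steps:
F = -5 (F = 5*(-1) = -5)
a(d) = -5*d
(3184 + a(-56))*(-4305 + (-31 - 19*23)) = (3184 - 5*(-56))*(-4305 + (-31 - 19*23)) = (3184 + 280)*(-4305 + (-31 - 437)) = 3464*(-4305 - 468) = 3464*(-4773) = -16533672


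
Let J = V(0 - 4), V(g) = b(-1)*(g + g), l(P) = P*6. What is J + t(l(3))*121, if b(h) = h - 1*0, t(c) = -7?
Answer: -839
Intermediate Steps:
l(P) = 6*P
b(h) = h (b(h) = h + 0 = h)
V(g) = -2*g (V(g) = -(g + g) = -2*g)
J = 8 (J = -2*(0 - 4) = -2*(-4) = 8)
J + t(l(3))*121 = 8 - 7*121 = 8 - 847 = -839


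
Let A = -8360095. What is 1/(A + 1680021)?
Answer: -1/6680074 ≈ -1.4970e-7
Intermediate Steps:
1/(A + 1680021) = 1/(-8360095 + 1680021) = 1/(-6680074) = -1/6680074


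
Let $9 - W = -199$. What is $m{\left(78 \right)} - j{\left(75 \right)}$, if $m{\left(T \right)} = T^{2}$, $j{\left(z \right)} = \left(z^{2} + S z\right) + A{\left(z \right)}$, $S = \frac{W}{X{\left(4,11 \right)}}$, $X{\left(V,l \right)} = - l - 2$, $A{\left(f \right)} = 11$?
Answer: $1648$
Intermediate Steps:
$W = 208$ ($W = 9 - -199 = 9 + 199 = 208$)
$X{\left(V,l \right)} = -2 - l$
$S = -16$ ($S = \frac{208}{-2 - 11} = \frac{208}{-13} = 208 \left(- \frac{1}{13}\right) = -16$)
$j{\left(z \right)} = 11 + z^{2} - 16 z$ ($j{\left(z \right)} = \left(z^{2} - 16 z\right) + 11 = 11 + z^{2} - 16 z$)
$m{\left(78 \right)} - j{\left(75 \right)} = 78^{2} - \left(11 + 75^{2} - 1200\right) = 6084 - \left(11 + 5625 - 1200\right) = 6084 - 4436 = 1648$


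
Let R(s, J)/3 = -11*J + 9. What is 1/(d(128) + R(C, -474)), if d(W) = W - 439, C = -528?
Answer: 1/15358 ≈ 6.5113e-5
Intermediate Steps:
d(W) = -439 + W
R(s, J) = 27 - 33*J (R(s, J) = 3*(-11*J + 9) = 3*(9 - 11*J) = 27 - 33*J)
1/(d(128) + R(C, -474)) = 1/((-439 + 128) + (27 - 33*(-474))) = 1/(-311 + (27 + 15642)) = 1/(-311 + 15669) = 1/15358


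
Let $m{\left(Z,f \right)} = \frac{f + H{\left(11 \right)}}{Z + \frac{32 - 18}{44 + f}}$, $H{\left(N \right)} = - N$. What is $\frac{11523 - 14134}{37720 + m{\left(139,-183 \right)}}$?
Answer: $- \frac{50410577}{728233074} \approx -0.069223$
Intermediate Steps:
$m{\left(Z,f \right)} = \frac{-11 + f}{Z + \frac{14}{44 + f}}$ ($m{\left(Z,f \right)} = \frac{f - 11}{Z + \frac{32 - 18}{44 + f}} = \frac{f - 11}{Z + \frac{14}{44 + f}} = \frac{-11 + f}{Z + \frac{14}{44 + f}}$)
$\frac{11523 - 14134}{37720 + m{\left(139,-183 \right)}} = \frac{11523 - 14134}{37720 + \frac{-484 + \left(-183\right)^{2} + 33 \left(-183\right)}{14 + 44 \cdot 139 + 139 \left(-183\right)}} = \frac{11523 - 14134}{37720 + \frac{-484 + 33489 - 6039}{14 + 6116 - 25437}} = - \frac{2611}{37720 + \frac{1}{-19307} \cdot 26966} = - \frac{2611}{37720 - \frac{26966}{19307}} = - \frac{2611}{\frac{728233074}{19307}} = \left(-2611\right) \frac{19307}{728233074} = - \frac{50410577}{728233074}$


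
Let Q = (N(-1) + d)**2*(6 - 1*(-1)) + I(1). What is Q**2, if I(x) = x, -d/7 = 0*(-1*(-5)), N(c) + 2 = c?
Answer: 4096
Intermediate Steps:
N(c) = -2 + c
d = 0 (d = -0*(-1*(-5)) = -0*5 = -7*0 = 0)
Q = 64 (Q = ((-2 - 1) + 0)**2*(6 - 1*(-1)) + 1 = (-3 + 0)**2*(6 + 1) + 1 = (-3)**2*7 + 1 = 9*7 + 1 = 63 + 1 = 64)
Q**2 = 64**2 = 4096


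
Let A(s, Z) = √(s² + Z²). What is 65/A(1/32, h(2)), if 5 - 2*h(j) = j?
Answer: 416*√2305/461 ≈ 43.324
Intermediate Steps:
h(j) = 5/2 - j/2
A(s, Z) = √(Z² + s²)
65/A(1/32, h(2)) = 65/(√((5/2 - ½*2)² + (1/32)²)) = 65/(√((5/2 - 1)² + (1/32)²)) = 65/(√((3/2)² + 1/1024)) = 65/(√(9/4 + 1/1024)) = 65/(√(2305/1024)) = 65/((√2305/32)) = 65*(32*√2305/2305) = 416*√2305/461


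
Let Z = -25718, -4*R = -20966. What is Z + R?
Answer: -40953/2 ≈ -20477.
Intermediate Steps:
R = 10483/2 (R = -1/4*(-20966) = 10483/2 ≈ 5241.5)
Z + R = -25718 + 10483/2 = -40953/2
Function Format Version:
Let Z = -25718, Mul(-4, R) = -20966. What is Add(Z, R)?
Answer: Rational(-40953, 2) ≈ -20477.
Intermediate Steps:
R = Rational(10483, 2) (R = Mul(Rational(-1, 4), -20966) = Rational(10483, 2) ≈ 5241.5)
Add(Z, R) = Add(-25718, Rational(10483, 2)) = Rational(-40953, 2)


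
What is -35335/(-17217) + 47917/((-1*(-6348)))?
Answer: 349764523/36431172 ≈ 9.6007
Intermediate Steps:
-35335/(-17217) + 47917/((-1*(-6348))) = -35335*(-1/17217) + 47917/6348 = 35335/17217 + 47917*(1/6348) = 35335/17217 + 47917/6348 = 349764523/36431172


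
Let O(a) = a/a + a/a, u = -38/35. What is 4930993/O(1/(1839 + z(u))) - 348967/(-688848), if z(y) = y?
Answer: 1698352681999/688848 ≈ 2.4655e+6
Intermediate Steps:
u = -38/35 (u = -38*1/35 = -38/35 ≈ -1.0857)
O(a) = 2 (O(a) = 1 + 1 = 2)
4930993/O(1/(1839 + z(u))) - 348967/(-688848) = 4930993/2 - 348967/(-688848) = 4930993*(½) - 348967*(-1/688848) = 4930993/2 + 348967/688848 = 1698352681999/688848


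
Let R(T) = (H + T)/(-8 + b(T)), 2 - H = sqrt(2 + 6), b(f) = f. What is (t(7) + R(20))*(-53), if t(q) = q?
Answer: -2809/6 + 53*sqrt(2)/6 ≈ -455.67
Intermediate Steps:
H = 2 - 2*sqrt(2) (H = 2 - sqrt(2 + 6) = 2 - sqrt(8) = 2 - 2*sqrt(2) ≈ -0.82843)
R(T) = (2 + T - 2*sqrt(2))/(-8 + T) (R(T) = ((2 - 2*sqrt(2)) + T)/(-8 + T) = (2 + T - 2*sqrt(2))/(-8 + T))
(t(7) + R(20))*(-53) = (7 + (2 + 20 - 2*sqrt(2))/(-8 + 20))*(-53) = (7 + (22 - 2*sqrt(2))/12)*(-53) = (7 + (11/6 - sqrt(2)/6))*(-53) = (53/6 - sqrt(2)/6)*(-53) = -2809/6 + 53*sqrt(2)/6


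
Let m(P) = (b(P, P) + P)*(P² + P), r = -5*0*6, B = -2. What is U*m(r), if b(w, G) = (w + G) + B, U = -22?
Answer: 0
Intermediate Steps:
b(w, G) = -2 + G + w (b(w, G) = (w + G) - 2 = (G + w) - 2 = -2 + G + w)
r = 0 (r = 0*6 = 0)
m(P) = (-2 + 3*P)*(P + P²) (m(P) = ((-2 + P + P) + P)*(P² + P) = ((-2 + 2*P) + P)*(P + P²) = (-2 + 3*P)*(P + P²))
U*m(r) = -0*(-2 + 0 + 3*0²) = -0*(-2 + 0 + 3*0) = -0*(-2 + 0 + 0) = -0*(-2) = -22*0 = 0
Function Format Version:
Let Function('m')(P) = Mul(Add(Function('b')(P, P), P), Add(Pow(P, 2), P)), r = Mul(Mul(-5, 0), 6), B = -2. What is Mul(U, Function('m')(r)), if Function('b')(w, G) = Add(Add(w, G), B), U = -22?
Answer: 0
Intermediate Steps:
Function('b')(w, G) = Add(-2, G, w) (Function('b')(w, G) = Add(Add(w, G), -2) = Add(Add(G, w), -2) = Add(-2, G, w))
r = 0 (r = Mul(0, 6) = 0)
Function('m')(P) = Mul(Add(-2, Mul(3, P)), Add(P, Pow(P, 2))) (Function('m')(P) = Mul(Add(Add(-2, P, P), P), Add(Pow(P, 2), P)) = Mul(Add(Add(-2, Mul(2, P)), P), Add(P, Pow(P, 2))) = Mul(Add(-2, Mul(3, P)), Add(P, Pow(P, 2))))
Mul(U, Function('m')(r)) = Mul(-22, Mul(0, Add(-2, 0, Mul(3, Pow(0, 2))))) = Mul(-22, Mul(0, Add(-2, 0, Mul(3, 0)))) = Mul(-22, Mul(0, Add(-2, 0, 0))) = Mul(-22, Mul(0, -2)) = Mul(-22, 0) = 0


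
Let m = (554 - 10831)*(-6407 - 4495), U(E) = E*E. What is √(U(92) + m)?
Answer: √112048318 ≈ 10585.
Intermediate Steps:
U(E) = E²
m = 112039854 (m = -10277*(-10902) = 112039854)
√(U(92) + m) = √(92² + 112039854) = √(8464 + 112039854) = √112048318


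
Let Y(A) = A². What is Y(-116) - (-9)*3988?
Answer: 49348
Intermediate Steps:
Y(-116) - (-9)*3988 = (-116)² - (-9)*3988 = 13456 - 1*(-35892) = 13456 + 35892 = 49348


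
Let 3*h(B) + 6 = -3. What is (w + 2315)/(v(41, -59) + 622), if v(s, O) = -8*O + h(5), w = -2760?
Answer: -445/1091 ≈ -0.40788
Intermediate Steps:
h(B) = -3 (h(B) = -2 + (⅓)*(-3) = -2 - 1 = -3)
v(s, O) = -3 - 8*O (v(s, O) = -8*O - 3 = -3 - 8*O)
(w + 2315)/(v(41, -59) + 622) = (-2760 + 2315)/((-3 - 8*(-59)) + 622) = -445/((-3 + 472) + 622) = -445/(469 + 622) = -445/1091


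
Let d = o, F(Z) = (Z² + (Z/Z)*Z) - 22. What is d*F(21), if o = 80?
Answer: 35200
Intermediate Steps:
F(Z) = -22 + Z + Z² (F(Z) = (Z² + 1*Z) - 22 = (Z² + Z) - 22 = (Z + Z²) - 22 = -22 + Z + Z²)
d = 80
d*F(21) = 80*(-22 + 21 + 21²) = 80*(-22 + 21 + 441) = 80*440 = 35200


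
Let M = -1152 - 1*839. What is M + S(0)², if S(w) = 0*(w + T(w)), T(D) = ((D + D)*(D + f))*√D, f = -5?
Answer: -1991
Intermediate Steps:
M = -1991 (M = -1152 - 839 = -1991)
T(D) = 2*D^(3/2)*(-5 + D) (T(D) = ((D + D)*(D - 5))*√D = ((2*D)*(-5 + D))*√D = (2*D*(-5 + D))*√D = 2*D^(3/2)*(-5 + D))
S(w) = 0 (S(w) = 0*(w + 2*w^(3/2)*(-5 + w)) = 0)
M + S(0)² = -1991 + 0² = -1991 + 0 = -1991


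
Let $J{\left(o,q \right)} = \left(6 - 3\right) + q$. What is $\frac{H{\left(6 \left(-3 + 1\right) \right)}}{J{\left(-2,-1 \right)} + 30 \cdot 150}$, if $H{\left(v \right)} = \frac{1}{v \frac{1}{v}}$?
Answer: $\frac{1}{4502} \approx 0.00022212$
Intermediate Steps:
$J{\left(o,q \right)} = 3 + q$
$H{\left(v \right)} = 1$ ($H{\left(v \right)} = 1^{-1} = 1$)
$\frac{H{\left(6 \left(-3 + 1\right) \right)}}{J{\left(-2,-1 \right)} + 30 \cdot 150} = 1 \frac{1}{\left(3 - 1\right) + 30 \cdot 150} = 1 \frac{1}{2 + 4500} = 1 \cdot \frac{1}{4502} = \frac{1}{4502}$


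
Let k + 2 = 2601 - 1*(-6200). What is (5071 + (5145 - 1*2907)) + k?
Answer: 16108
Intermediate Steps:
k = 8799 (k = -2 + (2601 - 1*(-6200)) = -2 + (2601 + 6200) = -2 + 8801 = 8799)
(5071 + (5145 - 1*2907)) + k = (5071 + (5145 - 1*2907)) + 8799 = (5071 + (5145 - 2907)) + 8799 = (5071 + 2238) + 8799 = 7309 + 8799 = 16108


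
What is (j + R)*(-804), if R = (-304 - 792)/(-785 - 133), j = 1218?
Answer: -149975480/153 ≈ -9.8023e+5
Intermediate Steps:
R = 548/459 (R = -1096/(-918) = -1096*(-1/918) = 548/459 ≈ 1.1939)
(j + R)*(-804) = (1218 + 548/459)*(-804) = (559610/459)*(-804) = -149975480/153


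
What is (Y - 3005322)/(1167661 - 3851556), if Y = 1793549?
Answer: 1211773/2683895 ≈ 0.45150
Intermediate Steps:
(Y - 3005322)/(1167661 - 3851556) = (1793549 - 3005322)/(1167661 - 3851556) = -1211773/(-2683895) = -1211773*(-1/2683895) = 1211773/2683895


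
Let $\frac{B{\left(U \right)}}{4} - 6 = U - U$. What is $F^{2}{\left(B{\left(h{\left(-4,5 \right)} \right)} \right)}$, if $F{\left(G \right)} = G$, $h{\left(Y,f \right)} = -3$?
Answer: $576$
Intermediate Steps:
$B{\left(U \right)} = 24$ ($B{\left(U \right)} = 24 + 4 \left(U - U\right) = 24 + 4 \cdot 0 = 24 + 0 = 24$)
$F^{2}{\left(B{\left(h{\left(-4,5 \right)} \right)} \right)} = 24^{2} = 576$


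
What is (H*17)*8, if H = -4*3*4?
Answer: -6528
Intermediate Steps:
H = -48 (H = -12*4 = -48)
(H*17)*8 = -48*17*8 = -816*8 = -6528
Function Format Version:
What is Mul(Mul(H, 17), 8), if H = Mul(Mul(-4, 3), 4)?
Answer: -6528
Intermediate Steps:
H = -48 (H = Mul(-12, 4) = -48)
Mul(Mul(H, 17), 8) = Mul(Mul(-48, 17), 8) = Mul(-816, 8) = -6528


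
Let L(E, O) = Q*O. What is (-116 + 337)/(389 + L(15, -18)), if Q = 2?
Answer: 221/353 ≈ 0.62606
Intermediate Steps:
L(E, O) = 2*O
(-116 + 337)/(389 + L(15, -18)) = (-116 + 337)/(389 + 2*(-18)) = 221/(389 - 36) = 221/353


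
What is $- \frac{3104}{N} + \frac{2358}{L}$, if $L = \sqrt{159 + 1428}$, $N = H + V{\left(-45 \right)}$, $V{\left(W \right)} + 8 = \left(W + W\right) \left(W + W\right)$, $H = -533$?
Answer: $- \frac{3104}{7559} + \frac{786 \sqrt{3}}{23} \approx 58.78$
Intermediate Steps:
$V{\left(W \right)} = -8 + 4 W^{2}$ ($V{\left(W \right)} = -8 + \left(W + W\right) \left(W + W\right) = -8 + 2 W 2 W = -8 + 4 W^{2}$)
$N = 7559$ ($N = -533 - \left(8 - 4 \left(-45\right)^{2}\right) = -533 + \left(-8 + 4 \cdot 2025\right) = -533 + \left(-8 + 8100\right) = -533 + 8092 = 7559$)
$L = 23 \sqrt{3}$ ($L = \sqrt{1587} = 23 \sqrt{3} \approx 39.837$)
$- \frac{3104}{N} + \frac{2358}{L} = - \frac{3104}{7559} + \frac{2358}{23 \sqrt{3}} = \left(-3104\right) \frac{1}{7559} + 2358 \frac{\sqrt{3}}{69} = - \frac{3104}{7559} + \frac{786 \sqrt{3}}{23}$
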